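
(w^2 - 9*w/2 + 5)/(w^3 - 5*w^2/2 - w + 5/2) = (w - 2)/(w^2 - 1)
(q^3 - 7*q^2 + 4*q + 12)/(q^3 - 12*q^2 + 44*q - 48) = (q + 1)/(q - 4)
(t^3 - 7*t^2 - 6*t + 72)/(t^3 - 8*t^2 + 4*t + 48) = (t + 3)/(t + 2)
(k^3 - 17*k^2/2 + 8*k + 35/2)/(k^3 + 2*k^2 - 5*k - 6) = (k^2 - 19*k/2 + 35/2)/(k^2 + k - 6)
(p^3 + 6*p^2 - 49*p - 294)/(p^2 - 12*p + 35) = (p^2 + 13*p + 42)/(p - 5)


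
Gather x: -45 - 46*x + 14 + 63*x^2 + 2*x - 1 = 63*x^2 - 44*x - 32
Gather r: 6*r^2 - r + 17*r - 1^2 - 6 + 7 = 6*r^2 + 16*r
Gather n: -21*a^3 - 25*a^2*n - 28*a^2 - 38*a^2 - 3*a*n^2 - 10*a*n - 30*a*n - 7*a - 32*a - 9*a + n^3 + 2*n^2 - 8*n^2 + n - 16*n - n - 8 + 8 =-21*a^3 - 66*a^2 - 48*a + n^3 + n^2*(-3*a - 6) + n*(-25*a^2 - 40*a - 16)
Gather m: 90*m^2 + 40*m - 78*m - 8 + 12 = 90*m^2 - 38*m + 4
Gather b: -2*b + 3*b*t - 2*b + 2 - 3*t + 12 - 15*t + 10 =b*(3*t - 4) - 18*t + 24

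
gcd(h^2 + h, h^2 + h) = h^2 + h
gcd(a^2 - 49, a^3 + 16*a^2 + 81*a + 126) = a + 7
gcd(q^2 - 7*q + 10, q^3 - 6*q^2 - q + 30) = q - 5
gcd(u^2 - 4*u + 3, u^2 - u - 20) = 1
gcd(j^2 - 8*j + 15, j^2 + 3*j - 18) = j - 3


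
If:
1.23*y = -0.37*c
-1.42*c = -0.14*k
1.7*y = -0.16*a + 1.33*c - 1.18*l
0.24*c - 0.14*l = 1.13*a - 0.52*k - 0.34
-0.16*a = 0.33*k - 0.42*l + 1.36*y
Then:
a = 0.21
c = -0.02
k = -0.20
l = -0.06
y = 0.01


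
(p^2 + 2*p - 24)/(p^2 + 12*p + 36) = (p - 4)/(p + 6)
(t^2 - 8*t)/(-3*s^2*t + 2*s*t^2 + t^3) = (t - 8)/(-3*s^2 + 2*s*t + t^2)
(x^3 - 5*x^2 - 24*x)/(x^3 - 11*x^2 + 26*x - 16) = x*(x + 3)/(x^2 - 3*x + 2)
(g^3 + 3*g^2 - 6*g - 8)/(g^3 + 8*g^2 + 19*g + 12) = (g - 2)/(g + 3)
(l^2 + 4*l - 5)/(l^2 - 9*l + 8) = (l + 5)/(l - 8)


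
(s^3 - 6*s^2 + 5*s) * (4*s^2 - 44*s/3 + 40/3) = 4*s^5 - 116*s^4/3 + 364*s^3/3 - 460*s^2/3 + 200*s/3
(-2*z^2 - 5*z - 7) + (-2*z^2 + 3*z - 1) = -4*z^2 - 2*z - 8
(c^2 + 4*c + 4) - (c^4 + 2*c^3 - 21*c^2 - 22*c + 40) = -c^4 - 2*c^3 + 22*c^2 + 26*c - 36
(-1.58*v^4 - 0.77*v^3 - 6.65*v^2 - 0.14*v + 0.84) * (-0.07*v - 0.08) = 0.1106*v^5 + 0.1803*v^4 + 0.5271*v^3 + 0.5418*v^2 - 0.0476*v - 0.0672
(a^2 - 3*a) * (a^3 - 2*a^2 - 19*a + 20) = a^5 - 5*a^4 - 13*a^3 + 77*a^2 - 60*a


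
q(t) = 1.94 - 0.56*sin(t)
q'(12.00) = -0.47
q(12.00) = 2.24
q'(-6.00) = -0.54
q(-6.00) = 1.78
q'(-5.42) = -0.36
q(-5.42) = 1.51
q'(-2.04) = 0.25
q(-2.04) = 2.44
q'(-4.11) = 0.32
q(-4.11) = 1.48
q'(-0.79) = -0.39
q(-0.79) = 2.34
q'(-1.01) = -0.30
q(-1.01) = 2.41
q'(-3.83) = 0.43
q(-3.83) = 1.58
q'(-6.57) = -0.54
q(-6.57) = 2.10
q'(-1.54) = -0.02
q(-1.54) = 2.50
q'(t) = -0.56*cos(t)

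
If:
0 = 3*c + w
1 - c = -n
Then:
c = -w/3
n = -w/3 - 1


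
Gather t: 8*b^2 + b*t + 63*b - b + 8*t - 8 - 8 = 8*b^2 + 62*b + t*(b + 8) - 16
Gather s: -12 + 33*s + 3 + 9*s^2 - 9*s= 9*s^2 + 24*s - 9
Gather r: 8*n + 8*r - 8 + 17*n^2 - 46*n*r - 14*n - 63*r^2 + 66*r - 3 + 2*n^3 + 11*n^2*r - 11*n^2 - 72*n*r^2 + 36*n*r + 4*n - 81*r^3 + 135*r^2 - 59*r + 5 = 2*n^3 + 6*n^2 - 2*n - 81*r^3 + r^2*(72 - 72*n) + r*(11*n^2 - 10*n + 15) - 6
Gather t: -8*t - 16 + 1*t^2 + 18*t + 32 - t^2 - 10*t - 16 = 0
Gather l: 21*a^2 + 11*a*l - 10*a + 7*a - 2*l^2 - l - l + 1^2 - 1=21*a^2 - 3*a - 2*l^2 + l*(11*a - 2)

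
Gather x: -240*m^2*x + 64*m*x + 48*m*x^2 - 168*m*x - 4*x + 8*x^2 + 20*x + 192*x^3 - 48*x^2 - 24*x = 192*x^3 + x^2*(48*m - 40) + x*(-240*m^2 - 104*m - 8)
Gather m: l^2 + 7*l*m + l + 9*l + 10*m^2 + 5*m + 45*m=l^2 + 10*l + 10*m^2 + m*(7*l + 50)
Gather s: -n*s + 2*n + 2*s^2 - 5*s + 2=2*n + 2*s^2 + s*(-n - 5) + 2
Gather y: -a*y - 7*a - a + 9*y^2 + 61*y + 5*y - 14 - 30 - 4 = -8*a + 9*y^2 + y*(66 - a) - 48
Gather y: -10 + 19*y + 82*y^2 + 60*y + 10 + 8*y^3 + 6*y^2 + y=8*y^3 + 88*y^2 + 80*y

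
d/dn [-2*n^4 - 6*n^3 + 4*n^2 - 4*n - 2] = -8*n^3 - 18*n^2 + 8*n - 4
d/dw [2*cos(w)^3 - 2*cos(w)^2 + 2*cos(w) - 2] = 2*(-3*cos(w)^2 + 2*cos(w) - 1)*sin(w)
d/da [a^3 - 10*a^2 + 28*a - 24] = 3*a^2 - 20*a + 28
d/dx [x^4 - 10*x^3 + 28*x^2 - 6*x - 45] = 4*x^3 - 30*x^2 + 56*x - 6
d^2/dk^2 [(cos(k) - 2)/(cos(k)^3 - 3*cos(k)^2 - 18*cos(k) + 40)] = (-4*sin(k)^4 + 83*sin(k)^2 + 65*cos(k)/4 + 3*cos(3*k)/4 - 37)/((cos(k) - 5)^3*(cos(k) + 4)^3)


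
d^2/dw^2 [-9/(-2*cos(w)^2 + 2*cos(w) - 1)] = 18*(8*sin(w)^4 - 2*sin(w)^2 + 17*cos(w)/2 - 3*cos(3*w)/2 - 8)/(2*sin(w)^2 + 2*cos(w) - 3)^3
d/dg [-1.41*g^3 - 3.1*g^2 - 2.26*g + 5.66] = -4.23*g^2 - 6.2*g - 2.26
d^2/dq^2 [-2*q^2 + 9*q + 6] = -4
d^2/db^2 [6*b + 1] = 0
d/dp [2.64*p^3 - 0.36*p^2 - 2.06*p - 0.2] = 7.92*p^2 - 0.72*p - 2.06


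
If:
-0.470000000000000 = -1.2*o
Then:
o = 0.39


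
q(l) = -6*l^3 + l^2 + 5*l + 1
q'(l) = -18*l^2 + 2*l + 5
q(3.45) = -216.23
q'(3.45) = -202.34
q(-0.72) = 0.16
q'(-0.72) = -5.77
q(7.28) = -2224.57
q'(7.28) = -934.41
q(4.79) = -611.52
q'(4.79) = -398.41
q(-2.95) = 148.99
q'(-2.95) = -157.54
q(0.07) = 1.35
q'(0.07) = 5.05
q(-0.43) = -0.49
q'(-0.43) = 0.81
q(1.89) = -26.49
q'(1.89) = -55.52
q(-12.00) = 10453.00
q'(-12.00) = -2611.00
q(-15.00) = 20401.00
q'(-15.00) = -4075.00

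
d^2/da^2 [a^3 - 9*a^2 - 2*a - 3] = 6*a - 18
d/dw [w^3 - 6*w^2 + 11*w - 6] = 3*w^2 - 12*w + 11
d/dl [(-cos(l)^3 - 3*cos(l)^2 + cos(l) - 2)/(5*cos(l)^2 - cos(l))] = (5*cos(l)^4 - 2*cos(l)^3 + 2*cos(l)^2 - 20*cos(l) + 2)*sin(l)/((5*cos(l) - 1)^2*cos(l)^2)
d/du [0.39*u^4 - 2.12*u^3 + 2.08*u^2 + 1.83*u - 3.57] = 1.56*u^3 - 6.36*u^2 + 4.16*u + 1.83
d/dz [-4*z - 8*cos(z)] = 8*sin(z) - 4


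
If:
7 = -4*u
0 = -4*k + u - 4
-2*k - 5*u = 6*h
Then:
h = 31/16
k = -23/16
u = -7/4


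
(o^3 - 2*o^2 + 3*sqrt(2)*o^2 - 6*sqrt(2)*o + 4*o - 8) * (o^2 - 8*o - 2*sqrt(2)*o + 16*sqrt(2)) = o^5 - 10*o^4 + sqrt(2)*o^4 - 10*sqrt(2)*o^3 + 8*o^3 + 8*sqrt(2)*o^2 + 80*o^2 - 128*o + 80*sqrt(2)*o - 128*sqrt(2)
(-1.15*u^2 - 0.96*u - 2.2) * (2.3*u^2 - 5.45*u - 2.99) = -2.645*u^4 + 4.0595*u^3 + 3.6105*u^2 + 14.8604*u + 6.578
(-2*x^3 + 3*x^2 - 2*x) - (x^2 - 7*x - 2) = -2*x^3 + 2*x^2 + 5*x + 2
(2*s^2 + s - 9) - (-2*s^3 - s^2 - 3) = 2*s^3 + 3*s^2 + s - 6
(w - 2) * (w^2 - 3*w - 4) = w^3 - 5*w^2 + 2*w + 8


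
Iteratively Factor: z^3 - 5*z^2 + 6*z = (z - 2)*(z^2 - 3*z) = z*(z - 2)*(z - 3)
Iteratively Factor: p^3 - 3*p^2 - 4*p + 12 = (p + 2)*(p^2 - 5*p + 6) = (p - 3)*(p + 2)*(p - 2)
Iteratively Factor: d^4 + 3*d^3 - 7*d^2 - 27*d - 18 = (d + 1)*(d^3 + 2*d^2 - 9*d - 18) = (d - 3)*(d + 1)*(d^2 + 5*d + 6) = (d - 3)*(d + 1)*(d + 2)*(d + 3)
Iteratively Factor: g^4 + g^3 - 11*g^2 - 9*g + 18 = (g - 3)*(g^3 + 4*g^2 + g - 6) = (g - 3)*(g - 1)*(g^2 + 5*g + 6) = (g - 3)*(g - 1)*(g + 3)*(g + 2)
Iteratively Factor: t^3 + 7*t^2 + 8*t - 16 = (t + 4)*(t^2 + 3*t - 4) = (t + 4)^2*(t - 1)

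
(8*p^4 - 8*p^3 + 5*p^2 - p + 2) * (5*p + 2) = 40*p^5 - 24*p^4 + 9*p^3 + 5*p^2 + 8*p + 4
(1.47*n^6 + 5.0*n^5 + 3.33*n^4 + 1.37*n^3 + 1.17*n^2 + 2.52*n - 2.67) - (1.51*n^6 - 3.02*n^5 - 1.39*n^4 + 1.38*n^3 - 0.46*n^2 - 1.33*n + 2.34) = -0.04*n^6 + 8.02*n^5 + 4.72*n^4 - 0.00999999999999979*n^3 + 1.63*n^2 + 3.85*n - 5.01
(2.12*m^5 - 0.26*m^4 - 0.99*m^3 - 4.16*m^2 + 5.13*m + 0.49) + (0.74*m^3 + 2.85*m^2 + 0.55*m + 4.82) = 2.12*m^5 - 0.26*m^4 - 0.25*m^3 - 1.31*m^2 + 5.68*m + 5.31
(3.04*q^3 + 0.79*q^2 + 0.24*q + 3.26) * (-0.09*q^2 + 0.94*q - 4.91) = -0.2736*q^5 + 2.7865*q^4 - 14.2054*q^3 - 3.9467*q^2 + 1.886*q - 16.0066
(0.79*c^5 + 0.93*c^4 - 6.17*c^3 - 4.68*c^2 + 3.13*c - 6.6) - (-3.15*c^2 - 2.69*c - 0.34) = 0.79*c^5 + 0.93*c^4 - 6.17*c^3 - 1.53*c^2 + 5.82*c - 6.26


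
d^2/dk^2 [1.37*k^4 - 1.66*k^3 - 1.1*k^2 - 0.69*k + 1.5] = 16.44*k^2 - 9.96*k - 2.2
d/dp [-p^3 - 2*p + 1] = -3*p^2 - 2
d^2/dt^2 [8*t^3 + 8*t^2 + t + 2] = 48*t + 16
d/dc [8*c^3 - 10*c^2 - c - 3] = 24*c^2 - 20*c - 1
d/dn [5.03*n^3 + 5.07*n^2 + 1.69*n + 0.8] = 15.09*n^2 + 10.14*n + 1.69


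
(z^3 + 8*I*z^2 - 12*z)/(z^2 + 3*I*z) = (z^2 + 8*I*z - 12)/(z + 3*I)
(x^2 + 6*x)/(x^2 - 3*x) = (x + 6)/(x - 3)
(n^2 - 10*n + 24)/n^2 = 1 - 10/n + 24/n^2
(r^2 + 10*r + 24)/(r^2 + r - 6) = (r^2 + 10*r + 24)/(r^2 + r - 6)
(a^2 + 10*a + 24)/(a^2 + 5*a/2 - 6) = 2*(a + 6)/(2*a - 3)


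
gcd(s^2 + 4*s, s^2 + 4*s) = s^2 + 4*s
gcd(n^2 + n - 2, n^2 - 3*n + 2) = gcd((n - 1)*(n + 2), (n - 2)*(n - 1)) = n - 1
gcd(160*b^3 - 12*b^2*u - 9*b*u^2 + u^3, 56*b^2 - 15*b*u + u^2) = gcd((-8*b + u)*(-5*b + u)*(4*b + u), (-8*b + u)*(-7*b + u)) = -8*b + u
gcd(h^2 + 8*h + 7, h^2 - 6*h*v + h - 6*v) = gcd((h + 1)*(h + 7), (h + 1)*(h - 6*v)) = h + 1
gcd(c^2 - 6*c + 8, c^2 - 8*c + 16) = c - 4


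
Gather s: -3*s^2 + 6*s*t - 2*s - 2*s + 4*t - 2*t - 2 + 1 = -3*s^2 + s*(6*t - 4) + 2*t - 1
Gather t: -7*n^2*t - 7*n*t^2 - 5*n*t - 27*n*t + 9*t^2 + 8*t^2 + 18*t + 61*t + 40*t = t^2*(17 - 7*n) + t*(-7*n^2 - 32*n + 119)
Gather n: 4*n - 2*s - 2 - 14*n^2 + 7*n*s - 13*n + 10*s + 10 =-14*n^2 + n*(7*s - 9) + 8*s + 8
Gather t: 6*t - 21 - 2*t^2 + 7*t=-2*t^2 + 13*t - 21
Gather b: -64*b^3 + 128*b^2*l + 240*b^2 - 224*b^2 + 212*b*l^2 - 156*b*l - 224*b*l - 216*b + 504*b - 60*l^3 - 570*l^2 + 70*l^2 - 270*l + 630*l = -64*b^3 + b^2*(128*l + 16) + b*(212*l^2 - 380*l + 288) - 60*l^3 - 500*l^2 + 360*l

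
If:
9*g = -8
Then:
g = -8/9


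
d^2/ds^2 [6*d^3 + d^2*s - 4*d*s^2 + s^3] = -8*d + 6*s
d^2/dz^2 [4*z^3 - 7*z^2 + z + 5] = 24*z - 14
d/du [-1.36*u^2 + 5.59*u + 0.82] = 5.59 - 2.72*u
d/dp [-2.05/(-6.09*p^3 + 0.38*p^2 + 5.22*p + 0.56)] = (-37.4535*p^2 + 1.558*p + 10.701)/(-6.09*p^3 + 0.38*p^2 + 5.22*p + 0.56)^2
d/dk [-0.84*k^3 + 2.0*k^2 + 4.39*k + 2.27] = -2.52*k^2 + 4.0*k + 4.39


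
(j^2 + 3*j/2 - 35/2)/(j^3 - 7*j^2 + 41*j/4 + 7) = 2*(j + 5)/(2*j^2 - 7*j - 4)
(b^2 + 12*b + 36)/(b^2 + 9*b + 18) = (b + 6)/(b + 3)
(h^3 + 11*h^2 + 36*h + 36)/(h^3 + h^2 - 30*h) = (h^2 + 5*h + 6)/(h*(h - 5))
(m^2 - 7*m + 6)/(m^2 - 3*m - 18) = (m - 1)/(m + 3)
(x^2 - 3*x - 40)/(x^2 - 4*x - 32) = (x + 5)/(x + 4)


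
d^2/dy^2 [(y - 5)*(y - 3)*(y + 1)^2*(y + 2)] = 20*y^3 - 48*y^2 - 72*y + 44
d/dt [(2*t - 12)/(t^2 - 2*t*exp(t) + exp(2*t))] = 2*(2*t*exp(t) - t - 13*exp(t) + 12)/(t^3 - 3*t^2*exp(t) + 3*t*exp(2*t) - exp(3*t))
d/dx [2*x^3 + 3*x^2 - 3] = 6*x*(x + 1)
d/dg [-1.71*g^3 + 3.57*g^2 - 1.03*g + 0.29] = -5.13*g^2 + 7.14*g - 1.03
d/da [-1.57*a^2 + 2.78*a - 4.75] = 2.78 - 3.14*a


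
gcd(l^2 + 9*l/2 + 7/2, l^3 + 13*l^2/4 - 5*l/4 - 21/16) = l + 7/2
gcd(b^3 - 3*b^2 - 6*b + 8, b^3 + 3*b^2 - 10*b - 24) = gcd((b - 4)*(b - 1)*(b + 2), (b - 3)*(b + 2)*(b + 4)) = b + 2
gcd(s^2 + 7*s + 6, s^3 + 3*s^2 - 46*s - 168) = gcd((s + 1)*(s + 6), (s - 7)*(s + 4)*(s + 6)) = s + 6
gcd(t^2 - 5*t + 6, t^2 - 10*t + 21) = t - 3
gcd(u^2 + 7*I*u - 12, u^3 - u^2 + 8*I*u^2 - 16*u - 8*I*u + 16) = u + 4*I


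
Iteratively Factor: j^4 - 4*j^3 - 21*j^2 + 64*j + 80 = (j - 5)*(j^3 + j^2 - 16*j - 16) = (j - 5)*(j + 4)*(j^2 - 3*j - 4) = (j - 5)*(j - 4)*(j + 4)*(j + 1)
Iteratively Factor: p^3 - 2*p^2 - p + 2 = (p - 1)*(p^2 - p - 2) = (p - 2)*(p - 1)*(p + 1)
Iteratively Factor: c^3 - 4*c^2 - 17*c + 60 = (c + 4)*(c^2 - 8*c + 15) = (c - 5)*(c + 4)*(c - 3)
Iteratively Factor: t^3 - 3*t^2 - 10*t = (t - 5)*(t^2 + 2*t) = t*(t - 5)*(t + 2)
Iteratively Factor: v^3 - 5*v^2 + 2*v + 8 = (v - 2)*(v^2 - 3*v - 4) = (v - 4)*(v - 2)*(v + 1)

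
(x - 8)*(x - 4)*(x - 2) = x^3 - 14*x^2 + 56*x - 64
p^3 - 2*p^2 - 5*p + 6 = (p - 3)*(p - 1)*(p + 2)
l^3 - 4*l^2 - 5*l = l*(l - 5)*(l + 1)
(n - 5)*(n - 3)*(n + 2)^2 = n^4 - 4*n^3 - 13*n^2 + 28*n + 60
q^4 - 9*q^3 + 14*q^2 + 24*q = q*(q - 6)*(q - 4)*(q + 1)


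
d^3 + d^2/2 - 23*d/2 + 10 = (d - 5/2)*(d - 1)*(d + 4)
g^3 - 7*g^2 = g^2*(g - 7)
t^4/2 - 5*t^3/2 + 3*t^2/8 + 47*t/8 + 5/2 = (t/2 + 1/2)*(t - 4)*(t - 5/2)*(t + 1/2)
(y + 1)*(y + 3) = y^2 + 4*y + 3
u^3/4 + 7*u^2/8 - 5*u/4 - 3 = (u/4 + 1)*(u - 2)*(u + 3/2)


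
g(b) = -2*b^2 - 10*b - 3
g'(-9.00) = 26.00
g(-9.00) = -75.00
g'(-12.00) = 38.00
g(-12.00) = -171.00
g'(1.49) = -15.96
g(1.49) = -22.34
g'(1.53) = -16.12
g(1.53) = -22.98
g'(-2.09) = -1.64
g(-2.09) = 9.16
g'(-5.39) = 11.56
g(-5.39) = -7.20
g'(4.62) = -28.48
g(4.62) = -91.89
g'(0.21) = -10.84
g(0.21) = -5.19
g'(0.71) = -12.84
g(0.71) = -11.11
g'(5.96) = -33.84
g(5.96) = -133.64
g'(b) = -4*b - 10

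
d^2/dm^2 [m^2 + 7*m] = 2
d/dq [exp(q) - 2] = exp(q)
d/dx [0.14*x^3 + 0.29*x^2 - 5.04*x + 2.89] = 0.42*x^2 + 0.58*x - 5.04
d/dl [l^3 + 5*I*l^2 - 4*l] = 3*l^2 + 10*I*l - 4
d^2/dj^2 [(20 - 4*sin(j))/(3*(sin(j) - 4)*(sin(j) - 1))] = 4*(sin(j)^4 - 14*sin(j)^3 + 35*sin(j)^2 + 40*sin(j) - 170)/(3*(sin(j) - 4)^3*(sin(j) - 1)^2)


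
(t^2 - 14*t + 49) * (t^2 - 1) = t^4 - 14*t^3 + 48*t^2 + 14*t - 49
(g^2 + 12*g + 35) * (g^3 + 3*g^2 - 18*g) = g^5 + 15*g^4 + 53*g^3 - 111*g^2 - 630*g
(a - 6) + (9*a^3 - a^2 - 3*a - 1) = 9*a^3 - a^2 - 2*a - 7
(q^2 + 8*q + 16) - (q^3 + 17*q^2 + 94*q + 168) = -q^3 - 16*q^2 - 86*q - 152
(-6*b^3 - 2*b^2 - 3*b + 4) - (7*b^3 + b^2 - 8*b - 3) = -13*b^3 - 3*b^2 + 5*b + 7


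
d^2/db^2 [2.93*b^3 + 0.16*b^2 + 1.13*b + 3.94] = 17.58*b + 0.32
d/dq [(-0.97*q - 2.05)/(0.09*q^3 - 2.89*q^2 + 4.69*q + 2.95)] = (0.1746*q^3 - 2.2498*q^2 - 11.849*q + 6.753)/(0.0081*q^6 - 0.5202*q^5 + 9.1963*q^4 - 26.5772*q^3 + 4.9451*q^2 + 27.671*q + 8.7025)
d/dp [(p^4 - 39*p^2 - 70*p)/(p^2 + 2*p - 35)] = 2*(p^5 + 3*p^4 - 70*p^3 - 4*p^2 + 1365*p + 1225)/(p^4 + 4*p^3 - 66*p^2 - 140*p + 1225)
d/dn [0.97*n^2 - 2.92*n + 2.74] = 1.94*n - 2.92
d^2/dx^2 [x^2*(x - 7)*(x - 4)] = 12*x^2 - 66*x + 56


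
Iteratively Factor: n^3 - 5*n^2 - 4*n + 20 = (n - 5)*(n^2 - 4) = (n - 5)*(n - 2)*(n + 2)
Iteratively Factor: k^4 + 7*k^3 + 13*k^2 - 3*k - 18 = (k + 3)*(k^3 + 4*k^2 + k - 6) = (k + 2)*(k + 3)*(k^2 + 2*k - 3) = (k - 1)*(k + 2)*(k + 3)*(k + 3)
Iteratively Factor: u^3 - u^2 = (u - 1)*(u^2) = u*(u - 1)*(u)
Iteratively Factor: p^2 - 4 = (p + 2)*(p - 2)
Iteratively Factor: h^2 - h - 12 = (h - 4)*(h + 3)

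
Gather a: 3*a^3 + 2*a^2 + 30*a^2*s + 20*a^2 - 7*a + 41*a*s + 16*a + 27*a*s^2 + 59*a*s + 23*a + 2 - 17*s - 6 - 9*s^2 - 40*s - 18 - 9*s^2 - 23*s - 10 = 3*a^3 + a^2*(30*s + 22) + a*(27*s^2 + 100*s + 32) - 18*s^2 - 80*s - 32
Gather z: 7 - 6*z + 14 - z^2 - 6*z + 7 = -z^2 - 12*z + 28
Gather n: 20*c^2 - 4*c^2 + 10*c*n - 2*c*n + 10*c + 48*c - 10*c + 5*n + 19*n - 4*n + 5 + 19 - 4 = 16*c^2 + 48*c + n*(8*c + 20) + 20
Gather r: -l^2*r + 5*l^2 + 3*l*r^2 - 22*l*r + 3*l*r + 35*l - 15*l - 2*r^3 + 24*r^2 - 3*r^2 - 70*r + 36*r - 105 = 5*l^2 + 20*l - 2*r^3 + r^2*(3*l + 21) + r*(-l^2 - 19*l - 34) - 105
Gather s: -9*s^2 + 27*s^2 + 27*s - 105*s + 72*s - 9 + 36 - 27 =18*s^2 - 6*s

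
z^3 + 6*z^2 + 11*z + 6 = (z + 1)*(z + 2)*(z + 3)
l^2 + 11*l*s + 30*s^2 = (l + 5*s)*(l + 6*s)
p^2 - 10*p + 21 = (p - 7)*(p - 3)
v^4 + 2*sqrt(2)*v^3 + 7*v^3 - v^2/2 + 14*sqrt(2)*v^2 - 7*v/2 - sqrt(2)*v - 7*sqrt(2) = (v + 7)*(v - sqrt(2)/2)*(v + sqrt(2)/2)*(v + 2*sqrt(2))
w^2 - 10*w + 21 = (w - 7)*(w - 3)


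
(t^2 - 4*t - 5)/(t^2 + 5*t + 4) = (t - 5)/(t + 4)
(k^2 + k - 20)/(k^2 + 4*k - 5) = (k - 4)/(k - 1)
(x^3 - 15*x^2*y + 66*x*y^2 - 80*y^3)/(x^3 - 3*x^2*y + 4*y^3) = (x^2 - 13*x*y + 40*y^2)/(x^2 - x*y - 2*y^2)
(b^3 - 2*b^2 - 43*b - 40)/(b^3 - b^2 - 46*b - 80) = (b + 1)/(b + 2)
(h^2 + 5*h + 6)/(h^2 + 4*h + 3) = (h + 2)/(h + 1)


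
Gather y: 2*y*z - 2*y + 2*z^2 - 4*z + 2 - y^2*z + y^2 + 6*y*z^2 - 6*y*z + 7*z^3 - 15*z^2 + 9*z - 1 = y^2*(1 - z) + y*(6*z^2 - 4*z - 2) + 7*z^3 - 13*z^2 + 5*z + 1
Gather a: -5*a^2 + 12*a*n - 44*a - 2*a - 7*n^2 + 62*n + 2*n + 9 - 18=-5*a^2 + a*(12*n - 46) - 7*n^2 + 64*n - 9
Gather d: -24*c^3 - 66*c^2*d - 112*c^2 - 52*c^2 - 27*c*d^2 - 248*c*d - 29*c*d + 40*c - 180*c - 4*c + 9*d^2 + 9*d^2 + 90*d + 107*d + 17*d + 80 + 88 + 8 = -24*c^3 - 164*c^2 - 144*c + d^2*(18 - 27*c) + d*(-66*c^2 - 277*c + 214) + 176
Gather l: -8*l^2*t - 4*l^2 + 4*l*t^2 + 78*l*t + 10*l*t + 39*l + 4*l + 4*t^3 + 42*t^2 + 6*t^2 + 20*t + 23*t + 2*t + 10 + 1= l^2*(-8*t - 4) + l*(4*t^2 + 88*t + 43) + 4*t^3 + 48*t^2 + 45*t + 11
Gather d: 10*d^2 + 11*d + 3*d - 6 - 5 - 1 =10*d^2 + 14*d - 12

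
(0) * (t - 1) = 0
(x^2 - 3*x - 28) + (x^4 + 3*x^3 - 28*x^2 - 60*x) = x^4 + 3*x^3 - 27*x^2 - 63*x - 28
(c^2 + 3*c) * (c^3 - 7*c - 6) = c^5 + 3*c^4 - 7*c^3 - 27*c^2 - 18*c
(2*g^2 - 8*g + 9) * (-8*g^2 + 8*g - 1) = -16*g^4 + 80*g^3 - 138*g^2 + 80*g - 9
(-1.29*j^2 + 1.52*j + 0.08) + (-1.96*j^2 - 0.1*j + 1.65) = -3.25*j^2 + 1.42*j + 1.73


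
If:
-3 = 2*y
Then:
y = -3/2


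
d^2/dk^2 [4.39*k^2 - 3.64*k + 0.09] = 8.78000000000000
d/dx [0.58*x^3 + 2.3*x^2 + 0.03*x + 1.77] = 1.74*x^2 + 4.6*x + 0.03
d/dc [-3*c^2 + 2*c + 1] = 2 - 6*c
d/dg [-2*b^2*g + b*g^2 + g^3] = -2*b^2 + 2*b*g + 3*g^2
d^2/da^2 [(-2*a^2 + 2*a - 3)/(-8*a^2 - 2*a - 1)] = 4*(-80*a^3 + 264*a^2 + 96*a - 3)/(512*a^6 + 384*a^5 + 288*a^4 + 104*a^3 + 36*a^2 + 6*a + 1)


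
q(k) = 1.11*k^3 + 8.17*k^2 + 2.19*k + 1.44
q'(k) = 3.33*k^2 + 16.34*k + 2.19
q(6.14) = 579.83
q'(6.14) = 228.06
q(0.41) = 3.79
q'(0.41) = 9.45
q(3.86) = 195.46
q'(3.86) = 114.88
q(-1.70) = 15.87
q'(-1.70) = -15.96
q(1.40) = 23.57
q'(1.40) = 31.59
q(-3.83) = 50.54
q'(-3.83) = -11.54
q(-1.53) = 13.24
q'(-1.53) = -15.02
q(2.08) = 51.33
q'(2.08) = 50.58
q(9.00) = 1492.11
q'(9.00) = 418.98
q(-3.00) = 38.43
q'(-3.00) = -16.86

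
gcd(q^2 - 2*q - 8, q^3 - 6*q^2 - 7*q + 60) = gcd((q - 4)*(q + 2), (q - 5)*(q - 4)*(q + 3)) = q - 4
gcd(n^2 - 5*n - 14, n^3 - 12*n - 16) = n + 2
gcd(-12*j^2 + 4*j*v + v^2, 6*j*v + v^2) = 6*j + v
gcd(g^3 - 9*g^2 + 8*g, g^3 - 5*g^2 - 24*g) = g^2 - 8*g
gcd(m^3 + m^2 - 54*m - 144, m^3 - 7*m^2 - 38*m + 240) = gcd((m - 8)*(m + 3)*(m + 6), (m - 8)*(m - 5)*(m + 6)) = m^2 - 2*m - 48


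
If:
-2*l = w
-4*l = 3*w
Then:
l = 0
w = 0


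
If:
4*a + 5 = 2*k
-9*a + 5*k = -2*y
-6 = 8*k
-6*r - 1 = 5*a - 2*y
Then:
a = -13/8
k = -3/4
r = -5/8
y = -87/16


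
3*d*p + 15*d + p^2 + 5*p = (3*d + p)*(p + 5)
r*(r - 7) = r^2 - 7*r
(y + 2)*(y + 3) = y^2 + 5*y + 6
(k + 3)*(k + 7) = k^2 + 10*k + 21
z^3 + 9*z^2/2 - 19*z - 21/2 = (z - 3)*(z + 1/2)*(z + 7)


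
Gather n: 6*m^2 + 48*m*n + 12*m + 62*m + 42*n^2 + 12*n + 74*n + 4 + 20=6*m^2 + 74*m + 42*n^2 + n*(48*m + 86) + 24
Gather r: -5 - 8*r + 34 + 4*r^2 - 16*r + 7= 4*r^2 - 24*r + 36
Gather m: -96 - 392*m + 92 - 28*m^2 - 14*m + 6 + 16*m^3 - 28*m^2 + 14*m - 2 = 16*m^3 - 56*m^2 - 392*m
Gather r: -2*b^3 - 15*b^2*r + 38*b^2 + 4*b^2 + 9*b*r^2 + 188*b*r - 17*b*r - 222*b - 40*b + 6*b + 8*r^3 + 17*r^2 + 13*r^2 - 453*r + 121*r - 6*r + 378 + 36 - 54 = -2*b^3 + 42*b^2 - 256*b + 8*r^3 + r^2*(9*b + 30) + r*(-15*b^2 + 171*b - 338) + 360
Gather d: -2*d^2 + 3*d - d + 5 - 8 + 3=-2*d^2 + 2*d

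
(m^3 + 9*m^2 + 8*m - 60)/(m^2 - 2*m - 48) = (m^2 + 3*m - 10)/(m - 8)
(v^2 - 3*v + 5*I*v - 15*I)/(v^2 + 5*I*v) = (v - 3)/v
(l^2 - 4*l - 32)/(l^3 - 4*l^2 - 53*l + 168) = (l + 4)/(l^2 + 4*l - 21)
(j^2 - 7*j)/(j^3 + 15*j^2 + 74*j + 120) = j*(j - 7)/(j^3 + 15*j^2 + 74*j + 120)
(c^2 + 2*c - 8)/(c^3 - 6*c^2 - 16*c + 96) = (c - 2)/(c^2 - 10*c + 24)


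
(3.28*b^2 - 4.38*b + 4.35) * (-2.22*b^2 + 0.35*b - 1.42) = -7.2816*b^4 + 10.8716*b^3 - 15.8476*b^2 + 7.7421*b - 6.177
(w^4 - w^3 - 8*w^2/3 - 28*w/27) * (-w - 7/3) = -w^5 - 4*w^4/3 + 5*w^3 + 196*w^2/27 + 196*w/81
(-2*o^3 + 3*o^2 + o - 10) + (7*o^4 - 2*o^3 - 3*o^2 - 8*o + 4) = 7*o^4 - 4*o^3 - 7*o - 6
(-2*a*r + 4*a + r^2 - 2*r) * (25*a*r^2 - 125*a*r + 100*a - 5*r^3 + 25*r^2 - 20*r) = -50*a^2*r^3 + 350*a^2*r^2 - 700*a^2*r + 400*a^2 + 35*a*r^4 - 245*a*r^3 + 490*a*r^2 - 280*a*r - 5*r^5 + 35*r^4 - 70*r^3 + 40*r^2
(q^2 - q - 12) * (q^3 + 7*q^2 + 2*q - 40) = q^5 + 6*q^4 - 17*q^3 - 126*q^2 + 16*q + 480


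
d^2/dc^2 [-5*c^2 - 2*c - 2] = -10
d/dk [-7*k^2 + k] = 1 - 14*k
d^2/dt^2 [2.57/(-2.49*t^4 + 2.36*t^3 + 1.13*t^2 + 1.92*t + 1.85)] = ((76.7916*t^2 - 36.3912*t - 5.8082)*(-2.49*t^4 + 2.36*t^3 + 1.13*t^2 + 1.92*t + 1.85) + 2.57*(-19.92*t^3 + 14.16*t^2 + 4.52*t + 3.84)*(-9.96*t^3 + 7.08*t^2 + 2.26*t + 1.92))/(-2.49*t^4 + 2.36*t^3 + 1.13*t^2 + 1.92*t + 1.85)^3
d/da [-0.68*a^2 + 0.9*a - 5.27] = 0.9 - 1.36*a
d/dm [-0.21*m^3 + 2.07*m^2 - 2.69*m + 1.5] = -0.63*m^2 + 4.14*m - 2.69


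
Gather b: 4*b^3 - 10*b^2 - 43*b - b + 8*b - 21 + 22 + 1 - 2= 4*b^3 - 10*b^2 - 36*b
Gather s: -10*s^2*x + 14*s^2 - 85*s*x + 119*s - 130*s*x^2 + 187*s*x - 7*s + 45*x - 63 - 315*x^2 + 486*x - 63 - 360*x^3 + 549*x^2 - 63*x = s^2*(14 - 10*x) + s*(-130*x^2 + 102*x + 112) - 360*x^3 + 234*x^2 + 468*x - 126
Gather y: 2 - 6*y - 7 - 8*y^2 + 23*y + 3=-8*y^2 + 17*y - 2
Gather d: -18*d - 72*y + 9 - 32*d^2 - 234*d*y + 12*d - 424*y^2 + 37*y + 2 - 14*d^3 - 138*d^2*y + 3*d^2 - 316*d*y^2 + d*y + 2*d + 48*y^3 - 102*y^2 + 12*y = -14*d^3 + d^2*(-138*y - 29) + d*(-316*y^2 - 233*y - 4) + 48*y^3 - 526*y^2 - 23*y + 11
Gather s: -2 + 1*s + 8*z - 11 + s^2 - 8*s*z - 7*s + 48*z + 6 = s^2 + s*(-8*z - 6) + 56*z - 7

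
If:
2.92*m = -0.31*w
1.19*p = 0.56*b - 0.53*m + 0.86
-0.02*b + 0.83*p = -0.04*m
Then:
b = -0.094440561612773*w - 1.61859410430839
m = -0.106164383561644*w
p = 0.00284067965085578*w - 0.0390022675736961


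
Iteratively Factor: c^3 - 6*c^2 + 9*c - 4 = (c - 1)*(c^2 - 5*c + 4) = (c - 1)^2*(c - 4)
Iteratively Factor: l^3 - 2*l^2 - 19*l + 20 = (l - 5)*(l^2 + 3*l - 4) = (l - 5)*(l + 4)*(l - 1)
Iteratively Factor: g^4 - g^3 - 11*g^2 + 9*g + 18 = (g - 3)*(g^3 + 2*g^2 - 5*g - 6) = (g - 3)*(g + 1)*(g^2 + g - 6) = (g - 3)*(g + 1)*(g + 3)*(g - 2)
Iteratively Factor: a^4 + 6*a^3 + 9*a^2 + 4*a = (a)*(a^3 + 6*a^2 + 9*a + 4) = a*(a + 4)*(a^2 + 2*a + 1) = a*(a + 1)*(a + 4)*(a + 1)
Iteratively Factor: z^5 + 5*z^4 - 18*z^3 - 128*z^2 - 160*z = (z - 5)*(z^4 + 10*z^3 + 32*z^2 + 32*z) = (z - 5)*(z + 4)*(z^3 + 6*z^2 + 8*z) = (z - 5)*(z + 4)^2*(z^2 + 2*z) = (z - 5)*(z + 2)*(z + 4)^2*(z)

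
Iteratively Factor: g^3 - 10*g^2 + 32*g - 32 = (g - 4)*(g^2 - 6*g + 8) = (g - 4)^2*(g - 2)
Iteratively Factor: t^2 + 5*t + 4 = (t + 1)*(t + 4)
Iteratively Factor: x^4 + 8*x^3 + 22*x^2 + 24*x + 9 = (x + 3)*(x^3 + 5*x^2 + 7*x + 3) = (x + 1)*(x + 3)*(x^2 + 4*x + 3) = (x + 1)^2*(x + 3)*(x + 3)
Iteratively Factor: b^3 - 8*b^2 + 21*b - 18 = (b - 3)*(b^2 - 5*b + 6) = (b - 3)^2*(b - 2)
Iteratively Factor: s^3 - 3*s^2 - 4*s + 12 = (s - 3)*(s^2 - 4) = (s - 3)*(s - 2)*(s + 2)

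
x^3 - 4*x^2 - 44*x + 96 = (x - 8)*(x - 2)*(x + 6)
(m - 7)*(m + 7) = m^2 - 49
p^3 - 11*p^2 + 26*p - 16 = (p - 8)*(p - 2)*(p - 1)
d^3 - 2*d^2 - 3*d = d*(d - 3)*(d + 1)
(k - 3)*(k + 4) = k^2 + k - 12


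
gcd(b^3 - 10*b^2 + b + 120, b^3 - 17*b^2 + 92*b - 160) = b^2 - 13*b + 40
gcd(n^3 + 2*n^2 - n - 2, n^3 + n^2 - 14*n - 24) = n + 2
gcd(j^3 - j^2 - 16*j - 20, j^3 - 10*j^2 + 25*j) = j - 5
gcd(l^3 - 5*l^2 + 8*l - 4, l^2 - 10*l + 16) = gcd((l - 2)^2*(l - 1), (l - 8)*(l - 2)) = l - 2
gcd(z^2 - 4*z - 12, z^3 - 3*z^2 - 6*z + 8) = z + 2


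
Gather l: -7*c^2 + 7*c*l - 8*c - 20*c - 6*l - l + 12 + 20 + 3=-7*c^2 - 28*c + l*(7*c - 7) + 35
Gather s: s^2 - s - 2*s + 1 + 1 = s^2 - 3*s + 2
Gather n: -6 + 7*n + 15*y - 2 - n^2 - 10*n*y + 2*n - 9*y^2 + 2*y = -n^2 + n*(9 - 10*y) - 9*y^2 + 17*y - 8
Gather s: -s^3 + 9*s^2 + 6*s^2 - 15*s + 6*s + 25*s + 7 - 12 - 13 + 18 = -s^3 + 15*s^2 + 16*s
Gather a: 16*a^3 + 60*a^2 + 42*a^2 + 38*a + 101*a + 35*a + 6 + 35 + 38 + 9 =16*a^3 + 102*a^2 + 174*a + 88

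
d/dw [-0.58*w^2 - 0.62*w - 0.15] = -1.16*w - 0.62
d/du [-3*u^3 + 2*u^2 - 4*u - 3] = -9*u^2 + 4*u - 4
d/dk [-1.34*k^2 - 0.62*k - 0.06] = -2.68*k - 0.62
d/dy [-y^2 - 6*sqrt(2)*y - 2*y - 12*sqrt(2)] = -2*y - 6*sqrt(2) - 2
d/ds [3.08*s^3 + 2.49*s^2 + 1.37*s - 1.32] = 9.24*s^2 + 4.98*s + 1.37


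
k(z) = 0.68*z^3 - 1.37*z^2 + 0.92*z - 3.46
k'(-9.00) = 190.82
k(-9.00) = -618.43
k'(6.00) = 57.92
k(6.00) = 99.62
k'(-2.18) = 16.59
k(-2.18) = -19.02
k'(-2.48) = 20.26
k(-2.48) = -24.54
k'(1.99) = 3.55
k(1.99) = -1.70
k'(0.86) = 0.07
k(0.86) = -3.25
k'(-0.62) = 3.40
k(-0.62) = -4.72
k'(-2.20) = 16.82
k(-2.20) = -19.36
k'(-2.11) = 15.78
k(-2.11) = -17.89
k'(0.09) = 0.69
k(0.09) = -3.39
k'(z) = 2.04*z^2 - 2.74*z + 0.92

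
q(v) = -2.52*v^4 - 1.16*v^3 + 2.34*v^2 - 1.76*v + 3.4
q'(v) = -10.08*v^3 - 3.48*v^2 + 4.68*v - 1.76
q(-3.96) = -500.60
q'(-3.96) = 551.09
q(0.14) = 3.20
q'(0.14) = -1.20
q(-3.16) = -182.34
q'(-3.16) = 266.77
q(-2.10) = -20.85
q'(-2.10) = 66.42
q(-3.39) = -251.36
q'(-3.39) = 335.08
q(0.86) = 1.50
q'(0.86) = -6.72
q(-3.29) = -219.42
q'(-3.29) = 304.14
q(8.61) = -14427.52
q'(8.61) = -6653.28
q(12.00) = -53939.96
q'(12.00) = -17864.96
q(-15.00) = -123103.70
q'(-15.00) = 33165.04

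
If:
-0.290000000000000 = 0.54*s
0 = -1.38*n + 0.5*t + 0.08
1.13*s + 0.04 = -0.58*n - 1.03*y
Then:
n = 0.977330779054917 - 1.77586206896552*y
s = -0.54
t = 2.53743295019157 - 4.90137931034483*y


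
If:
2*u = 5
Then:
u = 5/2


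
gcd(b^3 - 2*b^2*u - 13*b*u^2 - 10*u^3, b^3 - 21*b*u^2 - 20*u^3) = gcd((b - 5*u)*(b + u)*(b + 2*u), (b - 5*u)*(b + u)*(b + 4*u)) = -b^2 + 4*b*u + 5*u^2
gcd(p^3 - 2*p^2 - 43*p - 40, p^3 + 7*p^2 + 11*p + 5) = p^2 + 6*p + 5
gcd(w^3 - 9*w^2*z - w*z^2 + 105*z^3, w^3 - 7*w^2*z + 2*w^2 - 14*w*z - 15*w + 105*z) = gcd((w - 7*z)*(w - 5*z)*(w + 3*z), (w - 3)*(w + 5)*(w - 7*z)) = -w + 7*z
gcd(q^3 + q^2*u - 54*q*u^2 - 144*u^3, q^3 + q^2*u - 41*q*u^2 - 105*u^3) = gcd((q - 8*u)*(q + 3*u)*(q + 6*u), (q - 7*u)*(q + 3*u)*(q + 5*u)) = q + 3*u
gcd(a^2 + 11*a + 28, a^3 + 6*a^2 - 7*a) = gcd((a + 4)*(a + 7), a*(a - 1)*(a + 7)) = a + 7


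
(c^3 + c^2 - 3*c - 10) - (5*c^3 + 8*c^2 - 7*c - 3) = -4*c^3 - 7*c^2 + 4*c - 7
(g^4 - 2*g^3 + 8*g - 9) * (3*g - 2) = 3*g^5 - 8*g^4 + 4*g^3 + 24*g^2 - 43*g + 18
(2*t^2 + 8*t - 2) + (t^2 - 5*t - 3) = 3*t^2 + 3*t - 5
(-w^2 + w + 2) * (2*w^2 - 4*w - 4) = -2*w^4 + 6*w^3 + 4*w^2 - 12*w - 8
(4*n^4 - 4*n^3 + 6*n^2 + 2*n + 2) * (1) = 4*n^4 - 4*n^3 + 6*n^2 + 2*n + 2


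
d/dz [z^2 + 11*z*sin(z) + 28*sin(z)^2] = 11*z*cos(z) + 2*z + 11*sin(z) + 28*sin(2*z)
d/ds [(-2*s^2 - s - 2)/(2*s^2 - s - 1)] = (4*s^2 + 12*s - 1)/(4*s^4 - 4*s^3 - 3*s^2 + 2*s + 1)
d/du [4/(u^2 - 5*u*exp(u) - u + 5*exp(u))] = 4*(5*u*exp(u) - 2*u + 1)/(u^2 - 5*u*exp(u) - u + 5*exp(u))^2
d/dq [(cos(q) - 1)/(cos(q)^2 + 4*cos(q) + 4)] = (cos(q) - 4)*sin(q)/(cos(q) + 2)^3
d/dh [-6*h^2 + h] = 1 - 12*h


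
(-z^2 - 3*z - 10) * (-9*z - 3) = 9*z^3 + 30*z^2 + 99*z + 30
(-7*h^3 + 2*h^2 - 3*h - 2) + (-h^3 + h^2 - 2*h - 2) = -8*h^3 + 3*h^2 - 5*h - 4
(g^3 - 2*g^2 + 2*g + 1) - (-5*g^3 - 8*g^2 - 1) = 6*g^3 + 6*g^2 + 2*g + 2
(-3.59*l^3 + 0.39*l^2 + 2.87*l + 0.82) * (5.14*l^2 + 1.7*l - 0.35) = -18.4526*l^5 - 4.0984*l^4 + 16.6713*l^3 + 8.9573*l^2 + 0.3895*l - 0.287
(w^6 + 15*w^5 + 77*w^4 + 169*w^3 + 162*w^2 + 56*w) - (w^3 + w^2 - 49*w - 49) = w^6 + 15*w^5 + 77*w^4 + 168*w^3 + 161*w^2 + 105*w + 49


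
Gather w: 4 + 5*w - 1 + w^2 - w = w^2 + 4*w + 3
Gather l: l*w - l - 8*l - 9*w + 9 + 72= l*(w - 9) - 9*w + 81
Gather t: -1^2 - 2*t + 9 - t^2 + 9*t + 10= -t^2 + 7*t + 18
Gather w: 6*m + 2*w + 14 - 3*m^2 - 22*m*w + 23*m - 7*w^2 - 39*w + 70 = -3*m^2 + 29*m - 7*w^2 + w*(-22*m - 37) + 84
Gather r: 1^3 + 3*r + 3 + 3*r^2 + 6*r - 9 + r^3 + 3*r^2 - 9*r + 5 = r^3 + 6*r^2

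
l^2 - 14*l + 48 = (l - 8)*(l - 6)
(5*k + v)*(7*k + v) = 35*k^2 + 12*k*v + v^2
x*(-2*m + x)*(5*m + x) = -10*m^2*x + 3*m*x^2 + x^3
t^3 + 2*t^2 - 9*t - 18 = (t - 3)*(t + 2)*(t + 3)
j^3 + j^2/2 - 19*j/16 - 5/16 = (j - 1)*(j + 1/4)*(j + 5/4)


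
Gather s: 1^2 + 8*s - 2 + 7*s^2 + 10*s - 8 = 7*s^2 + 18*s - 9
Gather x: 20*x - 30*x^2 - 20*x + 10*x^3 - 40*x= 10*x^3 - 30*x^2 - 40*x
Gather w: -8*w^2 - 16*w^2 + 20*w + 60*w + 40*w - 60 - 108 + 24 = -24*w^2 + 120*w - 144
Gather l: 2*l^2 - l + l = 2*l^2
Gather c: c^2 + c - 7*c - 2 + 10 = c^2 - 6*c + 8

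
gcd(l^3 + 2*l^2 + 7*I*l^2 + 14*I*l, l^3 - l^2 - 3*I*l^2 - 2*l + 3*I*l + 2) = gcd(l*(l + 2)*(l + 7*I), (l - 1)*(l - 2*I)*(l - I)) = 1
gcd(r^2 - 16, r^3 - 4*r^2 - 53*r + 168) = 1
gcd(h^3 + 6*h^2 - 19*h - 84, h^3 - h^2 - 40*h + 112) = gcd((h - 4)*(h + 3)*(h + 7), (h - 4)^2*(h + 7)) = h^2 + 3*h - 28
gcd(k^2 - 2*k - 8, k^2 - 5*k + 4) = k - 4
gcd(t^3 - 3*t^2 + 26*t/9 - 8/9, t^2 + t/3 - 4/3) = t - 1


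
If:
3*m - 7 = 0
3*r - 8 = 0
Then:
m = 7/3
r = 8/3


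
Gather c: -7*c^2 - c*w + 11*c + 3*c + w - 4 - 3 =-7*c^2 + c*(14 - w) + w - 7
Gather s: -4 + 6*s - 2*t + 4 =6*s - 2*t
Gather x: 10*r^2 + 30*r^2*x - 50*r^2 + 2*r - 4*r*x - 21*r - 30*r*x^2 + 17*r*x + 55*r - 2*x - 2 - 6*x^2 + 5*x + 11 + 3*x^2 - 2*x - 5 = -40*r^2 + 36*r + x^2*(-30*r - 3) + x*(30*r^2 + 13*r + 1) + 4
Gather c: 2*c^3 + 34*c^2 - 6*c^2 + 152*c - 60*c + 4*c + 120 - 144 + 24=2*c^3 + 28*c^2 + 96*c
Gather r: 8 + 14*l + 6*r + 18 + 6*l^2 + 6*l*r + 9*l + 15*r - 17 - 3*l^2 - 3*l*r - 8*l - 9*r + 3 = 3*l^2 + 15*l + r*(3*l + 12) + 12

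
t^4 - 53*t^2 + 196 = (t - 7)*(t - 2)*(t + 2)*(t + 7)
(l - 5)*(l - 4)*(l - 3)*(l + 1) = l^4 - 11*l^3 + 35*l^2 - 13*l - 60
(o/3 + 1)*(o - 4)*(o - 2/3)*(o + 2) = o^4/3 + o^3/9 - 44*o^2/9 - 44*o/9 + 16/3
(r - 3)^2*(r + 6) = r^3 - 27*r + 54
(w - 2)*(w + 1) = w^2 - w - 2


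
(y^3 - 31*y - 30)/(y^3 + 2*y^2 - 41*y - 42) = (y + 5)/(y + 7)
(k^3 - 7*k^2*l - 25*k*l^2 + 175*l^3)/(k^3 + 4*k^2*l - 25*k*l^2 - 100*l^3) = (k - 7*l)/(k + 4*l)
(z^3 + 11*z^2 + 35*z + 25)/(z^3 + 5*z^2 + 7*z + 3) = (z^2 + 10*z + 25)/(z^2 + 4*z + 3)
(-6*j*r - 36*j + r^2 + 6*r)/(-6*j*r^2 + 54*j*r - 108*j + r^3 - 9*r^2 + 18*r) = (r + 6)/(r^2 - 9*r + 18)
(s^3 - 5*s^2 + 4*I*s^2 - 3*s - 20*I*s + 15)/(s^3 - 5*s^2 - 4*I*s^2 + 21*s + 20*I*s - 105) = (s + I)/(s - 7*I)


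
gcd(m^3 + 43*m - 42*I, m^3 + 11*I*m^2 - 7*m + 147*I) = m + 7*I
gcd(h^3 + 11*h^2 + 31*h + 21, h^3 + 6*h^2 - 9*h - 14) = h^2 + 8*h + 7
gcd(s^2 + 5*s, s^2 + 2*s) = s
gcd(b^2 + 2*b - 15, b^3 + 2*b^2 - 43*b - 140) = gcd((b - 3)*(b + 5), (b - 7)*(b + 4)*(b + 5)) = b + 5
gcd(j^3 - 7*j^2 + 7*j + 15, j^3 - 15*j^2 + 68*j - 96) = j - 3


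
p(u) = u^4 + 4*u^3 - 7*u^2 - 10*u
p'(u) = 4*u^3 + 12*u^2 - 14*u - 10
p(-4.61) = -42.90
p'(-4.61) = -82.32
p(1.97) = -1.22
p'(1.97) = 39.57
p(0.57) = -7.13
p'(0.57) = -13.34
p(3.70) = 257.20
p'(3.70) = 305.09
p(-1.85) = -19.07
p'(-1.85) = 31.64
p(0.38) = -4.57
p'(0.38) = -13.37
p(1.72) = -8.80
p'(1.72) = 21.77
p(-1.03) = -0.37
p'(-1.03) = 12.78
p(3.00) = 96.00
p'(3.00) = 164.00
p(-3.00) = -60.00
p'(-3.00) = 32.00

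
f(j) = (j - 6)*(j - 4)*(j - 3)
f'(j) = (j - 6)*(j - 4) + (j - 6)*(j - 3) + (j - 4)*(j - 3)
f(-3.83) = -525.70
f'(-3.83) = 197.59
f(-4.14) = -589.33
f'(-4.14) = 213.06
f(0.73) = -39.12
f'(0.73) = 36.62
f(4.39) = -0.87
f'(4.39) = -2.32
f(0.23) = -60.26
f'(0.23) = 48.18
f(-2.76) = -341.09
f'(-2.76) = 148.61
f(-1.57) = -192.69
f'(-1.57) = 102.21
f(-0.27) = -87.55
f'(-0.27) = 61.24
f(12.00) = 432.00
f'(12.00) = 174.00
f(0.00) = -72.00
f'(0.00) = 54.00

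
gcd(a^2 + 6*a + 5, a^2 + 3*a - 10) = a + 5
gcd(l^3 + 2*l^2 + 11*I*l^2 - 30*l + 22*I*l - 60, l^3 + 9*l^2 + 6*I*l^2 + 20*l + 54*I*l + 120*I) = l + 6*I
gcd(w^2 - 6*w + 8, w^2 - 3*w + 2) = w - 2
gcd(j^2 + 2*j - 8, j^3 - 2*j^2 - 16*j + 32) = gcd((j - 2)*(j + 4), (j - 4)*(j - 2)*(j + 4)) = j^2 + 2*j - 8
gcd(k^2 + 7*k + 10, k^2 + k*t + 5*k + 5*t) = k + 5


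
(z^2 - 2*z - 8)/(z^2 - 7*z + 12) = (z + 2)/(z - 3)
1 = 1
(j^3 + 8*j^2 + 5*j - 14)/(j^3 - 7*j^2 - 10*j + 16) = (j + 7)/(j - 8)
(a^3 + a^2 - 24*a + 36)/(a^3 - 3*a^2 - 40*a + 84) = (a - 3)/(a - 7)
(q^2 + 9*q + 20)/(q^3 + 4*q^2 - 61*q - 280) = (q + 4)/(q^2 - q - 56)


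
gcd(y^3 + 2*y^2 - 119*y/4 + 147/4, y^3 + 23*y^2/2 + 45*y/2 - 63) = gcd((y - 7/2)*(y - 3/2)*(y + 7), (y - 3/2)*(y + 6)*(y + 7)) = y^2 + 11*y/2 - 21/2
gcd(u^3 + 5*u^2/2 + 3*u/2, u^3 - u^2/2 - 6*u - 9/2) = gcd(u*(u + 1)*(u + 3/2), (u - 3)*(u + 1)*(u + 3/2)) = u^2 + 5*u/2 + 3/2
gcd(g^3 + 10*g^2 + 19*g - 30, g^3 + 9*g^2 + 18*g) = g + 6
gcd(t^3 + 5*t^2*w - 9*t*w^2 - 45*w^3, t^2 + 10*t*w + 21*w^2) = t + 3*w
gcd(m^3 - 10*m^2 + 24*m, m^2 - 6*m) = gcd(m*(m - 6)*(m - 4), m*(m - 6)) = m^2 - 6*m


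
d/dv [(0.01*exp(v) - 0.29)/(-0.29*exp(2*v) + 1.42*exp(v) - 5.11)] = (0.0029*exp(2*v) - 0.1682*exp(v) + 0.3607)*exp(v)/(0.0841*exp(4*v) - 0.8236*exp(3*v) + 4.9802*exp(2*v) - 14.5124*exp(v) + 26.1121)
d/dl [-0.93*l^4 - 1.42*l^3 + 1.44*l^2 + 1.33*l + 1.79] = -3.72*l^3 - 4.26*l^2 + 2.88*l + 1.33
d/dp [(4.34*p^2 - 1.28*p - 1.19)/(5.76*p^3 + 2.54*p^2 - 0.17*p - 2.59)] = (-24.9984*p^4 + 14.7456*p^3 + 23.0766*p^2 - 16.436*p + 3.1129)/(33.1776*p^6 + 29.2608*p^5 + 4.4932*p^4 - 30.7004*p^3 - 13.1283*p^2 + 0.8806*p + 6.7081)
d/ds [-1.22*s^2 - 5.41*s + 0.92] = -2.44*s - 5.41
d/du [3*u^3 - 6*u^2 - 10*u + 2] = 9*u^2 - 12*u - 10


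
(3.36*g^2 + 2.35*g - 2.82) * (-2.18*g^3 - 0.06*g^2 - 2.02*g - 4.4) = -7.3248*g^5 - 5.3246*g^4 - 0.7806*g^3 - 19.3618*g^2 - 4.6436*g + 12.408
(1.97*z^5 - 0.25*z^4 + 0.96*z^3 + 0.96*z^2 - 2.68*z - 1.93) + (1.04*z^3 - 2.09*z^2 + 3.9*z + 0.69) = 1.97*z^5 - 0.25*z^4 + 2.0*z^3 - 1.13*z^2 + 1.22*z - 1.24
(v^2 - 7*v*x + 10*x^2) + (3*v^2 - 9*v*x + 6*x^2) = 4*v^2 - 16*v*x + 16*x^2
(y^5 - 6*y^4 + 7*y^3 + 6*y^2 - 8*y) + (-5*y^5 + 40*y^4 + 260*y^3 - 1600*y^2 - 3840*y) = -4*y^5 + 34*y^4 + 267*y^3 - 1594*y^2 - 3848*y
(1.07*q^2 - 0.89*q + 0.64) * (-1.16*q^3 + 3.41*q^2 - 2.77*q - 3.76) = -1.2412*q^5 + 4.6811*q^4 - 6.7412*q^3 + 0.6245*q^2 + 1.5736*q - 2.4064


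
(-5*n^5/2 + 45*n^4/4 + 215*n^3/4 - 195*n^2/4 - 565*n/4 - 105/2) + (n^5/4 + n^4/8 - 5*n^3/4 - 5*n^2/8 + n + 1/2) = -9*n^5/4 + 91*n^4/8 + 105*n^3/2 - 395*n^2/8 - 561*n/4 - 52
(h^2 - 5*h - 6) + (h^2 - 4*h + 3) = 2*h^2 - 9*h - 3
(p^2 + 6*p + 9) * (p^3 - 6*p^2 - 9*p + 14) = p^5 - 36*p^3 - 94*p^2 + 3*p + 126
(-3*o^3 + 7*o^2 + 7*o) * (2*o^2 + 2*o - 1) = -6*o^5 + 8*o^4 + 31*o^3 + 7*o^2 - 7*o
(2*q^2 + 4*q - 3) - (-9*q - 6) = 2*q^2 + 13*q + 3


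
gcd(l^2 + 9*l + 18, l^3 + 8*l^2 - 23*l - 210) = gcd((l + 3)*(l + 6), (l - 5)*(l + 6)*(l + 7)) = l + 6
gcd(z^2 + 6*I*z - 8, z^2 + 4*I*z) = z + 4*I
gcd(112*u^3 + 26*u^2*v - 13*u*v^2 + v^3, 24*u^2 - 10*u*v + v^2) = 1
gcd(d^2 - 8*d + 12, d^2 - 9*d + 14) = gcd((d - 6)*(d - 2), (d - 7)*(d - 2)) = d - 2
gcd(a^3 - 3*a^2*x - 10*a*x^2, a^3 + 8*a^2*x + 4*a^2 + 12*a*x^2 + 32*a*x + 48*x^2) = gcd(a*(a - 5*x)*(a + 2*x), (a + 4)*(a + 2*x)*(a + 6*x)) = a + 2*x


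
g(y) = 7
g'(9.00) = 0.00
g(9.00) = 7.00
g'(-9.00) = 0.00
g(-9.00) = 7.00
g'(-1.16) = 0.00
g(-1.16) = 7.00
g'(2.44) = 0.00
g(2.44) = 7.00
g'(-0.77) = 0.00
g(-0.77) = 7.00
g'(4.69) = 0.00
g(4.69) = 7.00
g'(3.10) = 0.00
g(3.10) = 7.00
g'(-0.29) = 0.00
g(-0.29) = 7.00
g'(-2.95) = 0.00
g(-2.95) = 7.00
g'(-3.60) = 0.00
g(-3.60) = 7.00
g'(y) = 0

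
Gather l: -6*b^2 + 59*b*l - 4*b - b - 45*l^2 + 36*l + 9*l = -6*b^2 - 5*b - 45*l^2 + l*(59*b + 45)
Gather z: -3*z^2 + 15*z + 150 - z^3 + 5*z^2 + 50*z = -z^3 + 2*z^2 + 65*z + 150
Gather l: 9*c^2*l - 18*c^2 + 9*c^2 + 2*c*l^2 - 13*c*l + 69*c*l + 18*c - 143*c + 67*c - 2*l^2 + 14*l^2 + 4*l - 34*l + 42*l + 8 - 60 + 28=-9*c^2 - 58*c + l^2*(2*c + 12) + l*(9*c^2 + 56*c + 12) - 24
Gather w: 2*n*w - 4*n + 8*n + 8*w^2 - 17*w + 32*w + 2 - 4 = 4*n + 8*w^2 + w*(2*n + 15) - 2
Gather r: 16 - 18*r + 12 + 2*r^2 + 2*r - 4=2*r^2 - 16*r + 24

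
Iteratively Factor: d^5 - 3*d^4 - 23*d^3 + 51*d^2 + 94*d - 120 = (d + 4)*(d^4 - 7*d^3 + 5*d^2 + 31*d - 30) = (d - 1)*(d + 4)*(d^3 - 6*d^2 - d + 30) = (d - 3)*(d - 1)*(d + 4)*(d^2 - 3*d - 10) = (d - 3)*(d - 1)*(d + 2)*(d + 4)*(d - 5)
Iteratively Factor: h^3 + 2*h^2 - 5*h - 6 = (h + 1)*(h^2 + h - 6) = (h - 2)*(h + 1)*(h + 3)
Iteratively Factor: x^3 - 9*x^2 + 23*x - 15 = (x - 1)*(x^2 - 8*x + 15) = (x - 3)*(x - 1)*(x - 5)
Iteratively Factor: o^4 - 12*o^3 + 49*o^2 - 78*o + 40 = (o - 4)*(o^3 - 8*o^2 + 17*o - 10) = (o - 4)*(o - 1)*(o^2 - 7*o + 10) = (o - 5)*(o - 4)*(o - 1)*(o - 2)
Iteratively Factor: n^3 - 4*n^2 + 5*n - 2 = (n - 1)*(n^2 - 3*n + 2) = (n - 2)*(n - 1)*(n - 1)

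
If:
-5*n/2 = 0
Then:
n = 0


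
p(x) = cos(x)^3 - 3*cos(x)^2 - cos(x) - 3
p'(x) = -3*sin(x)*cos(x)^2 + 6*sin(x)*cos(x) + sin(x)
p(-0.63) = -5.24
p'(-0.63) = -2.29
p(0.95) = -4.40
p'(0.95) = 2.83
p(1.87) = -2.99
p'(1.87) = -0.98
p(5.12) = -3.81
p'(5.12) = -2.67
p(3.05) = -5.97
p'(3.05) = -0.73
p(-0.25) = -5.88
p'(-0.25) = -0.99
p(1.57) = -3.00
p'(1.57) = 1.00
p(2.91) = -5.79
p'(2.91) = -1.76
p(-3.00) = -5.92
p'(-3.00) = 1.11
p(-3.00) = -5.92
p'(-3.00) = 1.11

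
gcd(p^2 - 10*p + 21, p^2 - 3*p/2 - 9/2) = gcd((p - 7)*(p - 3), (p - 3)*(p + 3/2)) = p - 3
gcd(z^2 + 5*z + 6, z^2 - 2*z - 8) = z + 2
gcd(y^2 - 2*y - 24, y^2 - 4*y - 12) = y - 6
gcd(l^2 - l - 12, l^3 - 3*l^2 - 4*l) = l - 4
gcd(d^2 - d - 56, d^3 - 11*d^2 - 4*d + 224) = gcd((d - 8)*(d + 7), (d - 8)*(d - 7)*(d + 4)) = d - 8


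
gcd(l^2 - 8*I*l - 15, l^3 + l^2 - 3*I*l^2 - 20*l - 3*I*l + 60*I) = l - 3*I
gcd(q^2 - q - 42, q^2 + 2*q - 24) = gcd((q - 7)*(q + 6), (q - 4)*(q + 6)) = q + 6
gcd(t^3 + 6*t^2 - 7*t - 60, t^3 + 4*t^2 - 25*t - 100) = t^2 + 9*t + 20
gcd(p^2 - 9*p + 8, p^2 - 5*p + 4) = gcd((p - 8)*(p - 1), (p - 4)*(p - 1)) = p - 1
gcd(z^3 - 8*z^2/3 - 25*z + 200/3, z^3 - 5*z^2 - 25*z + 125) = z^2 - 25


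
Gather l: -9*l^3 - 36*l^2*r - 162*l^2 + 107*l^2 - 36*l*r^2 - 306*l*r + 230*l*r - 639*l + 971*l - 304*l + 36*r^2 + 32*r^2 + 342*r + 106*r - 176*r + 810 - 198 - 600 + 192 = -9*l^3 + l^2*(-36*r - 55) + l*(-36*r^2 - 76*r + 28) + 68*r^2 + 272*r + 204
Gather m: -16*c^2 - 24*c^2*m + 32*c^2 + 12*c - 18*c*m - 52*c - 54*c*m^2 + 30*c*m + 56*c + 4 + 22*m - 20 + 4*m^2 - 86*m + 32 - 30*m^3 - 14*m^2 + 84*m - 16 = 16*c^2 + 16*c - 30*m^3 + m^2*(-54*c - 10) + m*(-24*c^2 + 12*c + 20)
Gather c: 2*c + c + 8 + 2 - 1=3*c + 9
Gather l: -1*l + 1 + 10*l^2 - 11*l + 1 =10*l^2 - 12*l + 2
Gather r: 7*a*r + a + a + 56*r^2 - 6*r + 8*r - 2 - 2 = 2*a + 56*r^2 + r*(7*a + 2) - 4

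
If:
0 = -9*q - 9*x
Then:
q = -x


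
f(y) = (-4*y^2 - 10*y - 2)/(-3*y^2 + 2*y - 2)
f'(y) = (-8*y - 10)/(-3*y^2 + 2*y - 2) + (6*y - 2)*(-4*y^2 - 10*y - 2)/(-3*y^2 + 2*y - 2)^2 = 2*(-19*y^2 + 2*y + 12)/(9*y^4 - 12*y^3 + 16*y^2 - 8*y + 4)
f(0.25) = 2.81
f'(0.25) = 7.95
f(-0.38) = -0.38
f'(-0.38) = 1.67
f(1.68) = 4.23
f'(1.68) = -1.52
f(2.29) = 3.49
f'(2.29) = -0.96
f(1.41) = 4.68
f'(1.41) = -1.73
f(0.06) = 1.38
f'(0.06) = 6.74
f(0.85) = 5.43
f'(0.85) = -0.01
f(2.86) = 3.04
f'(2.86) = -0.64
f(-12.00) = 1.00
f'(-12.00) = -0.03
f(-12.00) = 1.00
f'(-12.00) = -0.03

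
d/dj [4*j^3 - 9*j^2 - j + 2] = 12*j^2 - 18*j - 1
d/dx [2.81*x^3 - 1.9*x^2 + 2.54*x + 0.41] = 8.43*x^2 - 3.8*x + 2.54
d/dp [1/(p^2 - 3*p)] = (3 - 2*p)/(p^2*(p - 3)^2)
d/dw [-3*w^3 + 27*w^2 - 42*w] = -9*w^2 + 54*w - 42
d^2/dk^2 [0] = 0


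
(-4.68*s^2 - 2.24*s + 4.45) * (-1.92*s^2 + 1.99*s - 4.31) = 8.9856*s^4 - 5.0124*s^3 + 7.1692*s^2 + 18.5099*s - 19.1795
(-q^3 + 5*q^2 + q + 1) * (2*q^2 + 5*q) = -2*q^5 + 5*q^4 + 27*q^3 + 7*q^2 + 5*q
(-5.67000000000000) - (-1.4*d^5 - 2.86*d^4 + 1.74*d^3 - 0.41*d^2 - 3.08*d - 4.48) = 1.4*d^5 + 2.86*d^4 - 1.74*d^3 + 0.41*d^2 + 3.08*d - 1.19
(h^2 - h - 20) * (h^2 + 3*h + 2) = h^4 + 2*h^3 - 21*h^2 - 62*h - 40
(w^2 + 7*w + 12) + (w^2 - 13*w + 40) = 2*w^2 - 6*w + 52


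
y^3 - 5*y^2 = y^2*(y - 5)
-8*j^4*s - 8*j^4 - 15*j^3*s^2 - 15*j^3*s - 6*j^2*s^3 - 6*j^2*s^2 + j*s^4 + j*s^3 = (-8*j + s)*(j + s)^2*(j*s + j)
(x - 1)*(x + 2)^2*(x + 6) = x^4 + 9*x^3 + 18*x^2 - 4*x - 24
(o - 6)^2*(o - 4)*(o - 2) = o^4 - 18*o^3 + 116*o^2 - 312*o + 288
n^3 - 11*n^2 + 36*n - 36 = (n - 6)*(n - 3)*(n - 2)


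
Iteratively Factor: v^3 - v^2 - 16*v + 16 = (v + 4)*(v^2 - 5*v + 4) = (v - 1)*(v + 4)*(v - 4)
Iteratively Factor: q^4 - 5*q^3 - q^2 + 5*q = (q - 5)*(q^3 - q) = (q - 5)*(q - 1)*(q^2 + q) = q*(q - 5)*(q - 1)*(q + 1)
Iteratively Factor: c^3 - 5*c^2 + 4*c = (c - 4)*(c^2 - c) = (c - 4)*(c - 1)*(c)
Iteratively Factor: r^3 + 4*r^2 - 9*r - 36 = (r + 4)*(r^2 - 9) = (r + 3)*(r + 4)*(r - 3)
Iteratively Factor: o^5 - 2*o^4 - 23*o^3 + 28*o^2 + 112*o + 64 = (o + 4)*(o^4 - 6*o^3 + o^2 + 24*o + 16) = (o - 4)*(o + 4)*(o^3 - 2*o^2 - 7*o - 4) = (o - 4)^2*(o + 4)*(o^2 + 2*o + 1) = (o - 4)^2*(o + 1)*(o + 4)*(o + 1)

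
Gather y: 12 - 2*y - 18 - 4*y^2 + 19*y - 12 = -4*y^2 + 17*y - 18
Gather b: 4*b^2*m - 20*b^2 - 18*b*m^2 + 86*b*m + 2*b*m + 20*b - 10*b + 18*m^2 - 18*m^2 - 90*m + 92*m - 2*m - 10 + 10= b^2*(4*m - 20) + b*(-18*m^2 + 88*m + 10)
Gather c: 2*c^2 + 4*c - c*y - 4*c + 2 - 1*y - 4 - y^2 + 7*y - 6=2*c^2 - c*y - y^2 + 6*y - 8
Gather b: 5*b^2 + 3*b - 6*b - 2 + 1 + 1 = 5*b^2 - 3*b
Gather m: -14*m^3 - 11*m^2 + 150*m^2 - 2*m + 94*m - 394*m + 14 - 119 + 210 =-14*m^3 + 139*m^2 - 302*m + 105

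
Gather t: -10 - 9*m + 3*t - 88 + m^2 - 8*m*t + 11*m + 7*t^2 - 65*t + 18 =m^2 + 2*m + 7*t^2 + t*(-8*m - 62) - 80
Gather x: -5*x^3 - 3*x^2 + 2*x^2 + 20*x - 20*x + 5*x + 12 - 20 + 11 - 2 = -5*x^3 - x^2 + 5*x + 1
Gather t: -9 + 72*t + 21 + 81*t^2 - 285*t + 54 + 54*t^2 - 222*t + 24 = 135*t^2 - 435*t + 90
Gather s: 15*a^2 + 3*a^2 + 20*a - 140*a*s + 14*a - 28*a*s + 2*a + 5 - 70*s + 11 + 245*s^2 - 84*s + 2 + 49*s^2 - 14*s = 18*a^2 + 36*a + 294*s^2 + s*(-168*a - 168) + 18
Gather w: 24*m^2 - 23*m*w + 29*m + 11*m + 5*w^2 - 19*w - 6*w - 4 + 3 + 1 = 24*m^2 + 40*m + 5*w^2 + w*(-23*m - 25)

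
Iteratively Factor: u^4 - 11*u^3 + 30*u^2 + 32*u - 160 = (u + 2)*(u^3 - 13*u^2 + 56*u - 80) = (u - 4)*(u + 2)*(u^2 - 9*u + 20) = (u - 4)^2*(u + 2)*(u - 5)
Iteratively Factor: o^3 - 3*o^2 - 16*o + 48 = (o + 4)*(o^2 - 7*o + 12) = (o - 3)*(o + 4)*(o - 4)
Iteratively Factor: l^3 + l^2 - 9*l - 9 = (l + 1)*(l^2 - 9) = (l - 3)*(l + 1)*(l + 3)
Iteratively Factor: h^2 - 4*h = (h - 4)*(h)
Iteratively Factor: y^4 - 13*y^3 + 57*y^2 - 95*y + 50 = (y - 5)*(y^3 - 8*y^2 + 17*y - 10) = (y - 5)^2*(y^2 - 3*y + 2) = (y - 5)^2*(y - 1)*(y - 2)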